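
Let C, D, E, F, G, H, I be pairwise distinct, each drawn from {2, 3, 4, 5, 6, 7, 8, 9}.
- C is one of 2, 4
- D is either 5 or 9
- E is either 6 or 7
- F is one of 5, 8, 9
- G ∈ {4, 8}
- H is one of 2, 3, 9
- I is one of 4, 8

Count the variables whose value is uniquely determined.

2

G and I share exactly the 2 values {4, 8}; by pigeonhole those values go to them, so strike 4, 8 from C, F.
C must be 2 (only option left). So H can't be 2.
D and F between them cover only {5, 9} — a naked pair. Remove those values from H.
H must be 3 (only option left).
Determined: C=2, H=3. The other variables each still have more than one consistent value. That makes 2.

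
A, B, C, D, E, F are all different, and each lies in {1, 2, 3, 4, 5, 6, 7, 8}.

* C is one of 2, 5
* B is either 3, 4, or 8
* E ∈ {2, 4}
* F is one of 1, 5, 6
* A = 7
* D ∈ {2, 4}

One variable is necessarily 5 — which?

A's domain is down to {7}, so A = 7.
The 2 variables D and E are confined to {2, 4}, which locks those values in; drop them from B, C.
So 5 goes to C.

C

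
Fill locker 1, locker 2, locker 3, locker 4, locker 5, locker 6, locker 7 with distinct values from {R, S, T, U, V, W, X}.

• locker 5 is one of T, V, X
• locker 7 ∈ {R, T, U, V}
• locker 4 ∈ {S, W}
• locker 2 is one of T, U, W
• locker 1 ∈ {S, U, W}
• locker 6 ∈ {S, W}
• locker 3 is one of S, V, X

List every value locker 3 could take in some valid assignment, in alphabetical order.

V, X

The 7 variables draw from only 7 values {R, S, T, U, V, W, X}, so each is used; only locker 7 can be R, hence locker 7 = R.
The 2 variables locker 4 and locker 6 are confined to {S, W}, which locks those values in; drop them from locker 1, locker 2, locker 3.
locker 1's domain is down to {U}, so locker 1 = U. Strike U from locker 2.
locker 2 has just one choice, so locker 2 = T. So locker 5 can't be T.
No further eliminations apply; locker 3 can still be any of V, X.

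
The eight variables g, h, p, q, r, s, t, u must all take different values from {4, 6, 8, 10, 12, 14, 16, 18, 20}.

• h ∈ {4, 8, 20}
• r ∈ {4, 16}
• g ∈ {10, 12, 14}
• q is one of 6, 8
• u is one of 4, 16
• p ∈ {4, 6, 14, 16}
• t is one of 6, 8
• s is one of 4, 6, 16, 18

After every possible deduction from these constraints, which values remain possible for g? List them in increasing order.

10, 12

The 2 variables q and t are confined to {6, 8}, which locks those values in; drop them from h, p, s.
The 2 variables r and u are confined to {4, 16}, which locks those values in; drop them from h, p, s.
h's domain is down to {20}, so h = 20.
p's domain is down to {14}, so p = 14. Remove 14 from g.
s has just one choice, so s = 18.
No further eliminations apply; g can still be any of 10, 12.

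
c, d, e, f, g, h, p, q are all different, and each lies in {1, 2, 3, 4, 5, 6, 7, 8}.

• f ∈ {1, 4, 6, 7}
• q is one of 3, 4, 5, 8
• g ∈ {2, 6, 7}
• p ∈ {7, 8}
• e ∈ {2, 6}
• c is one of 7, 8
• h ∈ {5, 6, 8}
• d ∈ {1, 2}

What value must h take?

5

The 8 variables together cover exactly {1, 2, 3, 4, 5, 6, 7, 8} — 8 values for 8 variables — and 3 appears only in q's list, so q = 3.
The 7 still-open variables together cover exactly {1, 2, 4, 5, 6, 7, 8} — 7 values for 7 variables — and 4 appears only in f's list, so f = 4.
The 6 still-open variables together cover exactly {1, 2, 5, 6, 7, 8} — 6 values for 6 variables — and 1 appears only in d's list, so d = 1.
The 5 still-open variables draw from only 5 values {2, 5, 6, 7, 8}, so each is used; only h can be 5, hence h = 5.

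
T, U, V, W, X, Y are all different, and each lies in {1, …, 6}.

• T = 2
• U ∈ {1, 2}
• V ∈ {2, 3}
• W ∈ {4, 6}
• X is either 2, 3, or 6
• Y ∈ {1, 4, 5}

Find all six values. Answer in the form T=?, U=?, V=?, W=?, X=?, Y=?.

T has just one choice, so T = 2. Remove 2 from U, V, X.
U has just one choice, so U = 1. Remove 1 from Y.
V must be 3 (only option left). So X can't be 3.
That leaves X = 6. Strike 6 from W.
W's domain is down to {4}, so W = 4. Strike 4 from Y.
That leaves Y = 5.

T=2, U=1, V=3, W=4, X=6, Y=5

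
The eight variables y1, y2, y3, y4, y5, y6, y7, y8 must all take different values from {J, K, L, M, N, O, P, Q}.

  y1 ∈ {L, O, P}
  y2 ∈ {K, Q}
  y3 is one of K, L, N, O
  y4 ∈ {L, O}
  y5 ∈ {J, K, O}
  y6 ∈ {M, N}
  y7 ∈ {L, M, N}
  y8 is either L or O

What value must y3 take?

The 8 variables draw from only 8 values {J, K, L, M, N, O, P, Q}, so each is used; only y5 can be J, hence y5 = J.
The 7 still-open variables draw from only 7 values {K, L, M, N, O, P, Q}, so each is used; only y1 can be P, hence y1 = P.
The 6 still-open variables together cover exactly {K, L, M, N, O, Q} — 6 values for 6 variables — and Q appears only in y2's list, so y2 = Q.
The 5 still-open variables together cover exactly {K, L, M, N, O} — 5 values for 5 variables — and K appears only in y3's list, so y3 = K.

K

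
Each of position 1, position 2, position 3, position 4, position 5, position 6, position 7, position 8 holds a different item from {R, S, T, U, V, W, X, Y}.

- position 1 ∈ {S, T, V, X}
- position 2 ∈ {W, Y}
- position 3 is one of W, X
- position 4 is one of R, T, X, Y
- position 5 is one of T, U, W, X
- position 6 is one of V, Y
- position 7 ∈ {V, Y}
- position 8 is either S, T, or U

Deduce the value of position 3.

X

The 8 variables together cover exactly {R, S, T, U, V, W, X, Y} — 8 values for 8 variables — and R appears only in position 4's list, so position 4 = R.
position 6 and position 7 share exactly the 2 values {V, Y}; by pigeonhole those values go to them, so strike V, Y from position 1, position 2.
position 2 has just one choice, so position 2 = W. Strike W from position 3, position 5.
So position 3 = X.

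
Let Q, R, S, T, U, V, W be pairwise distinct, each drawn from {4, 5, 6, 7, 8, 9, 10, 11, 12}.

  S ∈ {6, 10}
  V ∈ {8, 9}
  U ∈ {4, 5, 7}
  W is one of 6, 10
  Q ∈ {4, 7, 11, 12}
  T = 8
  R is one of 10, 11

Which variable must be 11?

R

T has just one choice, so T = 8. Strike 8 from V.
That leaves V = 9.
The 2 variables S and W are confined to {6, 10}, which locks those values in; drop them from R.
So 11 goes to R.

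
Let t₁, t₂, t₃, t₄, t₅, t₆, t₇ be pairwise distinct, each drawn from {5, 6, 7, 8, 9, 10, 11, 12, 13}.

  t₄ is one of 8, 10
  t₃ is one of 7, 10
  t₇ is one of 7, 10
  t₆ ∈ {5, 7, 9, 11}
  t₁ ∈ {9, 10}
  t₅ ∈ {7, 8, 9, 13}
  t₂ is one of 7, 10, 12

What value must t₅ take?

13

The 2 variables t₃ and t₇ are confined to {7, 10}, which locks those values in; drop them from t₁, t₂, t₄, t₅, t₆.
t₁ must be 9 (only option left). Strike 9 from t₅, t₆.
t₂'s domain is down to {12}, so t₂ = 12.
t₄ has just one choice, so t₄ = 8. Remove 8 from t₅.
So t₅ = 13.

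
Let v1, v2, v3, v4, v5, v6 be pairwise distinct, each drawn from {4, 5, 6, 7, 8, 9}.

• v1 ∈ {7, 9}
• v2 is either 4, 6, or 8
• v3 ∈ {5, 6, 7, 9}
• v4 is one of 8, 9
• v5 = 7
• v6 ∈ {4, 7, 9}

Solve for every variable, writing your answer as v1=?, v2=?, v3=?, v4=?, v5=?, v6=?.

v5 has just one choice, so v5 = 7. Strike 7 from v1, v3, v6.
v1's domain is down to {9}, so v1 = 9. Eliminate 9 elsewhere: v3, v4, v6.
That leaves v4 = 8. Remove 8 from v2.
v6's domain is down to {4}, so v6 = 4. Eliminate 4 elsewhere: v2.
v2's domain is down to {6}, so v2 = 6. Remove 6 from v3.
v3 must be 5 (only option left).

v1=9, v2=6, v3=5, v4=8, v5=7, v6=4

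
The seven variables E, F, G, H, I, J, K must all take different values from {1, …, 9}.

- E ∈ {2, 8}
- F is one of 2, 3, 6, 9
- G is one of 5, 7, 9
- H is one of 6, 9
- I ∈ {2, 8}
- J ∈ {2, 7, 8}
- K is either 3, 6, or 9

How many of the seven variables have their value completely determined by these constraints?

The 7 variables draw from only 7 values {2, 3, 5, 6, 7, 8, 9}, so each is used; only G can be 5, hence G = 5.
Among the 6 still-open variables, 7 fits only J (and all 6 values in {2, 3, 6, 7, 8, 9} must be used), so J = 7.
E and I between them cover only {2, 8} — a naked pair. Remove those values from F.
Determined: G=5, J=7. The other variables each still have more than one consistent value. That makes 2.

2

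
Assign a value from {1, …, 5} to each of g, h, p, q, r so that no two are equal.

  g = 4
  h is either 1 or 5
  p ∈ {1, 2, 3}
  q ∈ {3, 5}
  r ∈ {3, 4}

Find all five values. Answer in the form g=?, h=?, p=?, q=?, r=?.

g's domain is down to {4}, so g = 4. Eliminate 4 elsewhere: r.
r must be 3 (only option left). Remove 3 from p, q.
q has just one choice, so q = 5. So h can't be 5.
h has just one choice, so h = 1. Strike 1 from p.
That leaves p = 2.

g=4, h=1, p=2, q=5, r=3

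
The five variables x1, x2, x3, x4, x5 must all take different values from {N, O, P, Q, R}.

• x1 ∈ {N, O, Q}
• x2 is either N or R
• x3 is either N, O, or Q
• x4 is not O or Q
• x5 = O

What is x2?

R

x5's domain is down to {O}, so x5 = O. Eliminate O elsewhere: x1, x3.
Among the 4 still-open variables, P fits only x4 (and all 4 values in {N, P, Q, R} must be used), so x4 = P.
The 3 still-open variables together cover exactly {N, Q, R} — 3 values for 3 variables — and R appears only in x2's list, so x2 = R.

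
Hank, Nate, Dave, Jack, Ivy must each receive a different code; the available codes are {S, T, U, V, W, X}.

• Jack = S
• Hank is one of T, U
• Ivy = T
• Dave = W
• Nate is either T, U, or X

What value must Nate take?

Dave's domain is down to {W}, so Dave = W.
Jack must be S (only option left).
Ivy must be T (only option left). So Hank, Nate can't be T.
Hank must be U (only option left). Eliminate U elsewhere: Nate.
So Nate = X.

X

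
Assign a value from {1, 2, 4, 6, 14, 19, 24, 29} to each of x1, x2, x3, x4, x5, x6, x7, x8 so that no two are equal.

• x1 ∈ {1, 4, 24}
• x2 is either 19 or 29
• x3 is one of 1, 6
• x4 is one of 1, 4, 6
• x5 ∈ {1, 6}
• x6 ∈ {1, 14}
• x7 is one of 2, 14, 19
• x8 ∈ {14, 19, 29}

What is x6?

14

The 8 variables together cover exactly {1, 2, 4, 6, 14, 19, 24, 29} — 8 values for 8 variables — and 2 appears only in x7's list, so x7 = 2.
The 7 still-open variables together cover exactly {1, 4, 6, 14, 19, 24, 29} — 7 values for 7 variables — and 24 appears only in x1's list, so x1 = 24.
Among the 6 still-open variables, 4 fits only x4 (and all 6 values in {1, 4, 6, 14, 19, 29} must be used), so x4 = 4.
The 2 variables x3 and x5 are confined to {1, 6}, which locks those values in; drop them from x6.
So x6 = 14.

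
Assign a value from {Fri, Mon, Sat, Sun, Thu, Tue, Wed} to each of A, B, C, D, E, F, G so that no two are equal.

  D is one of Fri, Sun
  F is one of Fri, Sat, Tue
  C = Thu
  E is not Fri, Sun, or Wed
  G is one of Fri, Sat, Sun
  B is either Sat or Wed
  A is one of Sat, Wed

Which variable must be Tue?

F

C has just one choice, so C = Thu. Remove Thu from E.
The 6 still-open variables draw from only 6 values {Fri, Mon, Sat, Sun, Tue, Wed}, so each is used; only E can be Mon, hence E = Mon.
Among the 5 still-open variables, Tue fits only F (and all 5 values in {Fri, Sat, Sun, Tue, Wed} must be used), so F = Tue.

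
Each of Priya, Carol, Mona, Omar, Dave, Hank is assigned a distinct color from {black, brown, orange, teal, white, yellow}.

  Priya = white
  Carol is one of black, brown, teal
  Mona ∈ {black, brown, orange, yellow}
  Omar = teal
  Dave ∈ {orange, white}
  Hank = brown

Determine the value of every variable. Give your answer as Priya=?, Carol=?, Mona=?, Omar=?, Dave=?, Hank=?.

Priya has just one choice, so Priya = white. Eliminate white elsewhere: Dave.
That leaves Omar = teal. Strike teal from Carol.
Dave has just one choice, so Dave = orange. Eliminate orange elsewhere: Mona.
That leaves Hank = brown. Strike brown from Carol, Mona.
Carol's domain is down to {black}, so Carol = black. Strike black from Mona.
Mona must be yellow (only option left).

Priya=white, Carol=black, Mona=yellow, Omar=teal, Dave=orange, Hank=brown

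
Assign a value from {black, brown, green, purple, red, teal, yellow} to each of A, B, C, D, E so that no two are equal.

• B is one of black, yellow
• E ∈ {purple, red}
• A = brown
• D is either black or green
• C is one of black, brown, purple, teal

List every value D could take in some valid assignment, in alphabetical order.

A has just one choice, so A = brown. Remove brown from C.
No further eliminations apply; D can still be any of black, green.

black, green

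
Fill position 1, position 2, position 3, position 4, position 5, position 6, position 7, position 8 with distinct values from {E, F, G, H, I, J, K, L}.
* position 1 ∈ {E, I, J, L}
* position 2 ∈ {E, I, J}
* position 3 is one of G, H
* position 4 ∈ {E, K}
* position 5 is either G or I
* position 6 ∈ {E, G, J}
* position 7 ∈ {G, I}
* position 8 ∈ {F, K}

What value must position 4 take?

Among the 8 variables, F fits only position 8 (and all 8 values in {E, F, G, H, I, J, K, L} must be used), so position 8 = F.
Among the 7 still-open variables, H fits only position 3 (and all 7 values in {E, G, H, I, J, K, L} must be used), so position 3 = H.
The 6 still-open variables draw from only 6 values {E, G, I, J, K, L}, so each is used; only position 4 can be K, hence position 4 = K.

K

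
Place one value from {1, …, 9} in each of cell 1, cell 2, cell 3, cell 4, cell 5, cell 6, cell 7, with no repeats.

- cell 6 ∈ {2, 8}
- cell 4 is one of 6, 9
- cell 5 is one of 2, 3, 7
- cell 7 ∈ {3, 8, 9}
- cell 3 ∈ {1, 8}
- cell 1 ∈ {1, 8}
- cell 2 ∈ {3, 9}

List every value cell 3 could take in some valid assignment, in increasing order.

The 7 variables draw from only 7 values {1, 2, 3, 6, 7, 8, 9}, so each is used; only cell 4 can be 6, hence cell 4 = 6.
The 6 still-open variables draw from only 6 values {1, 2, 3, 7, 8, 9}, so each is used; only cell 5 can be 7, hence cell 5 = 7.
Among the 5 still-open variables, 2 fits only cell 6 (and all 5 values in {1, 2, 3, 8, 9} must be used), so cell 6 = 2.
The 2 variables cell 1 and cell 3 are confined to {1, 8}, which locks those values in; drop them from cell 7.
No further eliminations apply; cell 3 can still be any of 1, 8.

1, 8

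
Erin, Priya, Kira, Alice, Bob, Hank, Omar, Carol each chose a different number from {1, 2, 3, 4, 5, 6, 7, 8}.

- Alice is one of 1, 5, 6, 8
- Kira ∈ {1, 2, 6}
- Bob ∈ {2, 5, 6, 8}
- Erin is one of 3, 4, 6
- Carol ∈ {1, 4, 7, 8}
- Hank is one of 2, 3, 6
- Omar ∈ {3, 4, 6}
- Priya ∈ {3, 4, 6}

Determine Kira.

1

The 8 variables together cover exactly {1, 2, 3, 4, 5, 6, 7, 8} — 8 values for 8 variables — and 7 appears only in Carol's list, so Carol = 7.
Erin, Priya, Omar between them cover only {3, 4, 6} — a naked triple. Remove those values from Kira, Alice, Bob, Hank.
Hank must be 2 (only option left). Remove 2 from Kira, Bob.
So Kira = 1.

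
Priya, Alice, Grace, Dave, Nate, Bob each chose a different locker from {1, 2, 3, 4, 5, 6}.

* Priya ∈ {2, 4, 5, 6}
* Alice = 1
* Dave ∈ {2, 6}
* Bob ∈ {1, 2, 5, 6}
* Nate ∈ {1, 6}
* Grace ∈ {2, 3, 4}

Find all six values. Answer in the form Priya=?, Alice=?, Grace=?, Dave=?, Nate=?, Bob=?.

Alice's domain is down to {1}, so Alice = 1. Eliminate 1 elsewhere: Nate, Bob.
Nate must be 6 (only option left). Remove 6 from Priya, Dave, Bob.
Dave has just one choice, so Dave = 2. Remove 2 from Priya, Grace, Bob.
Bob has just one choice, so Bob = 5. Remove 5 from Priya.
Priya must be 4 (only option left). Strike 4 from Grace.
Grace must be 3 (only option left).

Priya=4, Alice=1, Grace=3, Dave=2, Nate=6, Bob=5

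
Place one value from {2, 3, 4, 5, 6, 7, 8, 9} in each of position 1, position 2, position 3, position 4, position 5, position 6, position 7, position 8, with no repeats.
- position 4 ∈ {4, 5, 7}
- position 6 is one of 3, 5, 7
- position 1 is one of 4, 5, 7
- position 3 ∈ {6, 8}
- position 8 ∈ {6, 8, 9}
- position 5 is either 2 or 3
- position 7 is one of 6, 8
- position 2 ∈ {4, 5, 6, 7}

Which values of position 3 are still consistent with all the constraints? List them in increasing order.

The 8 variables draw from only 8 values {2, 3, 4, 5, 6, 7, 8, 9}, so each is used; only position 5 can be 2, hence position 5 = 2.
Among the 7 still-open variables, 3 fits only position 6 (and all 7 values in {3, 4, 5, 6, 7, 8, 9} must be used), so position 6 = 3.
The 6 still-open variables draw from only 6 values {4, 5, 6, 7, 8, 9}, so each is used; only position 8 can be 9, hence position 8 = 9.
position 3 and position 7 between them cover only {6, 8} — a naked pair. Remove those values from position 2.
No further eliminations apply; position 3 can still be any of 6, 8.

6, 8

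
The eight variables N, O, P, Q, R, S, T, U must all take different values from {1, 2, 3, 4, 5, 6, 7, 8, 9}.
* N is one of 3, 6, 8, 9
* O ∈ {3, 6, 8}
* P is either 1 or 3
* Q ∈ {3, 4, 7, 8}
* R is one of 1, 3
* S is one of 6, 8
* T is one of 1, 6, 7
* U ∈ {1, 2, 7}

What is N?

9

The 8 variables draw from only 8 values {1, 2, 3, 4, 6, 7, 8, 9}, so each is used; only U can be 2, hence U = 2.
Among the 7 still-open variables, 4 fits only Q (and all 7 values in {1, 3, 4, 6, 7, 8, 9} must be used), so Q = 4.
Among the 6 still-open variables, 7 fits only T (and all 6 values in {1, 3, 6, 7, 8, 9} must be used), so T = 7.
The 5 still-open variables together cover exactly {1, 3, 6, 8, 9} — 5 values for 5 variables — and 9 appears only in N's list, so N = 9.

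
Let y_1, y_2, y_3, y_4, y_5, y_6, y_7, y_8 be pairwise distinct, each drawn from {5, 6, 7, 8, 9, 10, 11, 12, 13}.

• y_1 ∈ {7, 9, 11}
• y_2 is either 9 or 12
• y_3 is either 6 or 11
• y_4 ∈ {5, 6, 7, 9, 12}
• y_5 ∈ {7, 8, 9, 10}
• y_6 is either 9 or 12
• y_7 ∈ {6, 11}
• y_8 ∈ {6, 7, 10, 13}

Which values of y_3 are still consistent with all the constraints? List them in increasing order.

6, 11

The 2 variables y_2 and y_6 are confined to {9, 12}, which locks those values in; drop them from y_1, y_4, y_5.
y_3 and y_7 between them cover only {6, 11} — a naked pair. Remove those values from y_1, y_4, y_8.
y_1 has just one choice, so y_1 = 7. Remove 7 from y_4, y_5, y_8.
y_4 must be 5 (only option left).
No further eliminations apply; y_3 can still be any of 6, 11.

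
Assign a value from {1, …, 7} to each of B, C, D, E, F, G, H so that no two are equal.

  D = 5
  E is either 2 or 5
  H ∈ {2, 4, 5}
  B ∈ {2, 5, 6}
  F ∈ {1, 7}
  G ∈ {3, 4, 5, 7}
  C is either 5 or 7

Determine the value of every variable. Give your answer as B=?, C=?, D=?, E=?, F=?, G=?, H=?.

D must be 5 (only option left). So B, C, E, G, H can't be 5.
E has just one choice, so E = 2. Strike 2 from B, H.
H's domain is down to {4}, so H = 4. Strike 4 from G.
B's domain is down to {6}, so B = 6.
C must be 7 (only option left). So F, G can't be 7.
That leaves F = 1.
G has just one choice, so G = 3.

B=6, C=7, D=5, E=2, F=1, G=3, H=4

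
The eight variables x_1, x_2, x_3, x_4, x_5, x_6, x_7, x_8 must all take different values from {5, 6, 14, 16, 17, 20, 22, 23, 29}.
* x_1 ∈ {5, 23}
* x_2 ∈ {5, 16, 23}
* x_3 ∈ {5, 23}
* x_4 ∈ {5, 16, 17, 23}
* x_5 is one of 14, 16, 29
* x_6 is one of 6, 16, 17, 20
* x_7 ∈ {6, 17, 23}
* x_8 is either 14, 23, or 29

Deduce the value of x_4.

17

The 8 variables draw from only 8 values {5, 6, 14, 16, 17, 20, 23, 29}, so each is used; only x_6 can be 20, hence x_6 = 20.
The 7 still-open variables together cover exactly {5, 6, 14, 16, 17, 23, 29} — 7 values for 7 variables — and 6 appears only in x_7's list, so x_7 = 6.
The 6 still-open variables draw from only 6 values {5, 14, 16, 17, 23, 29}, so each is used; only x_4 can be 17, hence x_4 = 17.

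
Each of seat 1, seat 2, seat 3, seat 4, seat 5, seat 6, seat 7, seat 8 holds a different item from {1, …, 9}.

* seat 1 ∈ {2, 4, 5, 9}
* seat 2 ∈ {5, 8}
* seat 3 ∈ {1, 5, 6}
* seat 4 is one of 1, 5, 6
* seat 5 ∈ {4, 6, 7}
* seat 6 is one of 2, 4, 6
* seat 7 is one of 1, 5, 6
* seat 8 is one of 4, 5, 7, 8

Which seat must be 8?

The 8 variables together cover exactly {1, 2, 4, 5, 6, 7, 8, 9} — 8 values for 8 variables — and 9 appears only in seat 1's list, so seat 1 = 9.
The 7 still-open variables together cover exactly {1, 2, 4, 5, 6, 7, 8} — 7 values for 7 variables — and 2 appears only in seat 6's list, so seat 6 = 2.
seat 3, seat 4, seat 7 share exactly the 3 values {1, 5, 6}; by pigeonhole those values go to them, so strike 1, 5, 6 from seat 2, seat 5, seat 8.

seat 2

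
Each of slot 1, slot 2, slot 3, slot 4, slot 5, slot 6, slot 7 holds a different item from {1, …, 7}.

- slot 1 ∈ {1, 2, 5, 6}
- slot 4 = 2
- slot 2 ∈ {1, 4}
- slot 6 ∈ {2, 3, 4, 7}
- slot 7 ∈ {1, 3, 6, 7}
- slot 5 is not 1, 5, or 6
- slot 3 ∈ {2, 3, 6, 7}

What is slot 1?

5

slot 4's domain is down to {2}, so slot 4 = 2. So slot 1, slot 3, slot 5, slot 6 can't be 2.
The 6 still-open variables draw from only 6 values {1, 3, 4, 5, 6, 7}, so each is used; only slot 1 can be 5, hence slot 1 = 5.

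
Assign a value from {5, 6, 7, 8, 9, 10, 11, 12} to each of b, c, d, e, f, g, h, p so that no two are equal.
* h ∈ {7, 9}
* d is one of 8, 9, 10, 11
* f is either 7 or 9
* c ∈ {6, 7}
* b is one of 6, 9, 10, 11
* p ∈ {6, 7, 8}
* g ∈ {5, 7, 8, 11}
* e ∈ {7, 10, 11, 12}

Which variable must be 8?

p

The 8 variables together cover exactly {5, 6, 7, 8, 9, 10, 11, 12} — 8 values for 8 variables — and 5 appears only in g's list, so g = 5.
Among the 7 still-open variables, 12 fits only e (and all 7 values in {6, 7, 8, 9, 10, 11, 12} must be used), so e = 12.
f and h between them cover only {7, 9} — a naked pair. Remove those values from b, c, d, p.
c has just one choice, so c = 6. So b, p can't be 6.
So 8 goes to p.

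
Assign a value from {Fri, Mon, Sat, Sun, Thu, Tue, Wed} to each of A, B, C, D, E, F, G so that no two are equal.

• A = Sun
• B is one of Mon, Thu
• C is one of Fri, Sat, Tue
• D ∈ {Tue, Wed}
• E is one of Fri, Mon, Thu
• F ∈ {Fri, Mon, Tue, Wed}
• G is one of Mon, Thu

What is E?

Fri

A must be Sun (only option left).
The 6 still-open variables draw from only 6 values {Fri, Mon, Sat, Thu, Tue, Wed}, so each is used; only C can be Sat, hence C = Sat.
B and G between them cover only {Mon, Thu} — a naked pair. Remove those values from E, F.
So E = Fri.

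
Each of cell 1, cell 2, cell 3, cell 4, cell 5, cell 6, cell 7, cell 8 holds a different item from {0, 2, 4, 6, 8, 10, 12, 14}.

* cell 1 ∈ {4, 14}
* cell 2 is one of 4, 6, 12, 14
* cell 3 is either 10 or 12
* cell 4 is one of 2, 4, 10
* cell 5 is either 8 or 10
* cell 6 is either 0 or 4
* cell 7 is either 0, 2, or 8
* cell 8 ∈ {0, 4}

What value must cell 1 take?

Among the 8 variables, 6 fits only cell 2 (and all 8 values in {0, 2, 4, 6, 8, 10, 12, 14} must be used), so cell 2 = 6.
The 7 still-open variables together cover exactly {0, 2, 4, 8, 10, 12, 14} — 7 values for 7 variables — and 12 appears only in cell 3's list, so cell 3 = 12.
Among the 6 still-open variables, 14 fits only cell 1 (and all 6 values in {0, 2, 4, 8, 10, 14} must be used), so cell 1 = 14.

14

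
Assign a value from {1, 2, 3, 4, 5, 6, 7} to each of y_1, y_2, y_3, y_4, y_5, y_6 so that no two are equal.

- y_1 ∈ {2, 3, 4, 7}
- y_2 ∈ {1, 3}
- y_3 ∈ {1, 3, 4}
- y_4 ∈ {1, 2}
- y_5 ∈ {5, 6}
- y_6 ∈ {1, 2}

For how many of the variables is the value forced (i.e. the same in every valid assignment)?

3

The 2 variables y_4 and y_6 are confined to {1, 2}, which locks those values in; drop them from y_1, y_2, y_3.
That leaves y_2 = 3. Remove 3 from y_1, y_3.
y_3 has just one choice, so y_3 = 4. Strike 4 from y_1.
y_1's domain is down to {7}, so y_1 = 7.
Determined: y_1=7, y_2=3, y_3=4. The other variables each still have more than one consistent value. That makes 3.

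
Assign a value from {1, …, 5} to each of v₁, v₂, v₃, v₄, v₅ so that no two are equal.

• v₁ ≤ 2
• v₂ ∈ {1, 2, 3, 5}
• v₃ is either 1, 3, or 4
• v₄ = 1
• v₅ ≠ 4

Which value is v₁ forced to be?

v₄ must be 1 (only option left). So v₁, v₂, v₃, v₅ can't be 1.
So v₁ = 2.

2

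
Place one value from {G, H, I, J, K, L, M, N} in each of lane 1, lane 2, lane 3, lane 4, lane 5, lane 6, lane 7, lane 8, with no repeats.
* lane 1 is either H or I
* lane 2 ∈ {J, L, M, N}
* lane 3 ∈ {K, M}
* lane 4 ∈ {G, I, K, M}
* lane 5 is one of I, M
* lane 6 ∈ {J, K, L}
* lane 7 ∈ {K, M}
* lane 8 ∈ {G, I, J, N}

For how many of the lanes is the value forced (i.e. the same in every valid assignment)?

3

The 8 variables draw from only 8 values {G, H, I, J, K, L, M, N}, so each is used; only lane 1 can be H, hence lane 1 = H.
lane 3 and lane 7 share exactly the 2 values {K, M}; by pigeonhole those values go to them, so strike K, M from lane 2, lane 4, lane 5, lane 6.
lane 5 must be I (only option left). Strike I from lane 4, lane 8.
That leaves lane 4 = G. Eliminate G elsewhere: lane 8.
Determined: lane 1=H, lane 4=G, lane 5=I. The other lanes each still have more than one consistent value. That makes 3.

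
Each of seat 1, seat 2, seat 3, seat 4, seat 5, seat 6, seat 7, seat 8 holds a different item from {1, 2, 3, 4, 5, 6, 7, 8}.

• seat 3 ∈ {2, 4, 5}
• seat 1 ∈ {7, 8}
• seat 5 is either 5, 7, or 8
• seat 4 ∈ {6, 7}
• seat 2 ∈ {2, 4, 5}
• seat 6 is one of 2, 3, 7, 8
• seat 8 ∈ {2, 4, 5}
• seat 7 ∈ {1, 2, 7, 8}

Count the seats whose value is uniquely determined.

The 8 variables draw from only 8 values {1, 2, 3, 4, 5, 6, 7, 8}, so each is used; only seat 7 can be 1, hence seat 7 = 1.
Among the 7 still-open variables, 3 fits only seat 6 (and all 7 values in {2, 3, 4, 5, 6, 7, 8} must be used), so seat 6 = 3.
The 6 still-open variables draw from only 6 values {2, 4, 5, 6, 7, 8}, so each is used; only seat 4 can be 6, hence seat 4 = 6.
The 3 variables seat 2, seat 3, seat 8 are confined to {2, 4, 5}, which locks those values in; drop them from seat 5.
Determined: seat 4=6, seat 6=3, seat 7=1. The other seats each still have more than one consistent value. That makes 3.

3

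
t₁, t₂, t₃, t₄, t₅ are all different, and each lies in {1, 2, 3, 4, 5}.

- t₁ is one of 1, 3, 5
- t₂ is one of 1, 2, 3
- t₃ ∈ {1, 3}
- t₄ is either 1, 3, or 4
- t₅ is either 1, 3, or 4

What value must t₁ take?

5

The 5 variables together cover exactly {1, 2, 3, 4, 5} — 5 values for 5 variables — and 2 appears only in t₂'s list, so t₂ = 2.
The 4 still-open variables draw from only 4 values {1, 3, 4, 5}, so each is used; only t₁ can be 5, hence t₁ = 5.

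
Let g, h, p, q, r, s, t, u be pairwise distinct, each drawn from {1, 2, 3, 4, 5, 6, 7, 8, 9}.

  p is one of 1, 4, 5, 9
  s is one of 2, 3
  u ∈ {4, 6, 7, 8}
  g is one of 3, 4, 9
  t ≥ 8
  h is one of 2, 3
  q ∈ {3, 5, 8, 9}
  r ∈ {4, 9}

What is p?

1

The 2 variables h and s are confined to {2, 3}, which locks those values in; drop them from g, q.
g and r between them cover only {4, 9} — a naked pair. Remove those values from p, q, t, u.
t must be 8 (only option left). Strike 8 from q, u.
q has just one choice, so q = 5. Strike 5 from p.
So p = 1.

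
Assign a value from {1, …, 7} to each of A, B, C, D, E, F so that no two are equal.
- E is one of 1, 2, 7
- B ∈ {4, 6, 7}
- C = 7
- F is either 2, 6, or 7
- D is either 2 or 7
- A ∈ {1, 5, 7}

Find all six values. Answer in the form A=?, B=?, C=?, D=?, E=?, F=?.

C must be 7 (only option left). Eliminate 7 elsewhere: A, B, D, E, F.
D must be 2 (only option left). Remove 2 from E, F.
E has just one choice, so E = 1. Strike 1 from A.
F's domain is down to {6}, so F = 6. Remove 6 from B.
A has just one choice, so A = 5.
B's domain is down to {4}, so B = 4.

A=5, B=4, C=7, D=2, E=1, F=6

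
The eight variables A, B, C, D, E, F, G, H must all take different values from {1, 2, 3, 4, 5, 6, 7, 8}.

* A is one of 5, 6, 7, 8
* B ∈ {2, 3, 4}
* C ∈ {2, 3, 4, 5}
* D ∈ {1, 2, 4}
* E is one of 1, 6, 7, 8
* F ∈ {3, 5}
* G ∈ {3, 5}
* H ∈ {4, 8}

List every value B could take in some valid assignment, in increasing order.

The 2 variables F and G are confined to {3, 5}, which locks those values in; drop them from A, B, C.
B and C between them cover only {2, 4} — a naked pair. Remove those values from D, H.
D has just one choice, so D = 1. So E can't be 1.
That leaves H = 8. So A, E can't be 8.
No further eliminations apply; B can still be any of 2, 4.

2, 4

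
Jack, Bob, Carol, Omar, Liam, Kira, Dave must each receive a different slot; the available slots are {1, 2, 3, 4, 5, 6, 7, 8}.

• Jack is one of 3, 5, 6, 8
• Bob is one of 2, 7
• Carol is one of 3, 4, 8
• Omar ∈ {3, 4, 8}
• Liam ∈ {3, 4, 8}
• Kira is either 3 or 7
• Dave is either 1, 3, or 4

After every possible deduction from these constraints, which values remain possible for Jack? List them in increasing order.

The 3 variables Carol, Omar, Liam are confined to {3, 4, 8}, which locks those values in; drop them from Jack, Kira, Dave.
Kira must be 7 (only option left). So Bob can't be 7.
Dave must be 1 (only option left).
Bob's domain is down to {2}, so Bob = 2.
No further eliminations apply; Jack can still be any of 5, 6.

5, 6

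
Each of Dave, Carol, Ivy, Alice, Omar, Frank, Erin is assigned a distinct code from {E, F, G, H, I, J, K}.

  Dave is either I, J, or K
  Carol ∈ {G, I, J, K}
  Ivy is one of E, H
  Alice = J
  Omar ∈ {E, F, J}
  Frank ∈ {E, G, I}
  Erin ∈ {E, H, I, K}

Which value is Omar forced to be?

F

Alice must be J (only option left). Eliminate J elsewhere: Dave, Carol, Omar.
The 6 still-open variables draw from only 6 values {E, F, G, H, I, K}, so each is used; only Omar can be F, hence Omar = F.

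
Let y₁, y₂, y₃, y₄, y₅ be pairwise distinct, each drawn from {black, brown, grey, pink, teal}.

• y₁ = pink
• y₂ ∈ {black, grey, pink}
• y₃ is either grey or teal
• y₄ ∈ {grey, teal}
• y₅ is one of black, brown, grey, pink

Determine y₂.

black

y₁'s domain is down to {pink}, so y₁ = pink. So y₂, y₅ can't be pink.
The 4 still-open variables together cover exactly {black, brown, grey, teal} — 4 values for 4 variables — and brown appears only in y₅'s list, so y₅ = brown.
The 3 still-open variables draw from only 3 values {black, grey, teal}, so each is used; only y₂ can be black, hence y₂ = black.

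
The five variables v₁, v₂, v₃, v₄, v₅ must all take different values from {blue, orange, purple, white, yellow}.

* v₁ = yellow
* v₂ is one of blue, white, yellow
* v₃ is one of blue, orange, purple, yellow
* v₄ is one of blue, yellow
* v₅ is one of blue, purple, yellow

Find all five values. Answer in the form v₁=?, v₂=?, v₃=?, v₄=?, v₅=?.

v₁ has just one choice, so v₁ = yellow. Strike yellow from v₂, v₃, v₄, v₅.
v₄ must be blue (only option left). Remove blue from v₂, v₃, v₅.
v₅ must be purple (only option left). Strike purple from v₃.
v₂ must be white (only option left).
v₃'s domain is down to {orange}, so v₃ = orange.

v₁=yellow, v₂=white, v₃=orange, v₄=blue, v₅=purple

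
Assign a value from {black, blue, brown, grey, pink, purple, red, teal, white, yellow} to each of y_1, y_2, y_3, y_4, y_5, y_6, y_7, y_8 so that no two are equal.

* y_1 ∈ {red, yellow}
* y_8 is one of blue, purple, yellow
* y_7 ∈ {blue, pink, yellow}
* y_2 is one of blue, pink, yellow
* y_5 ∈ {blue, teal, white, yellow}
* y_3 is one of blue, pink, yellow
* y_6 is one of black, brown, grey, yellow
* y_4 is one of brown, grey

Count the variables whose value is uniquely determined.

2

y_2, y_3, y_7 share exactly the 3 values {blue, pink, yellow}; by pigeonhole those values go to them, so strike blue, pink, yellow from y_1, y_5, y_6, y_8.
That leaves y_1 = red.
y_8 has just one choice, so y_8 = purple.
Determined: y_1=red, y_8=purple. The other variables each still have more than one consistent value. That makes 2.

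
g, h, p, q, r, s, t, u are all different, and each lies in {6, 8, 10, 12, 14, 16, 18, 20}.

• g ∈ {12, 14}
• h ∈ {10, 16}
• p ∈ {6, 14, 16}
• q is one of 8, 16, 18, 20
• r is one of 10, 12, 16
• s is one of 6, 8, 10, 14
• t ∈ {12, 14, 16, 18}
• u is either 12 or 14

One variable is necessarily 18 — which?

Among the 8 variables, 20 fits only q (and all 8 values in {6, 8, 10, 12, 14, 16, 18, 20} must be used), so q = 20.
Among the 7 still-open variables, 8 fits only s (and all 7 values in {6, 8, 10, 12, 14, 16, 18} must be used), so s = 8.
The 6 still-open variables together cover exactly {6, 10, 12, 14, 16, 18} — 6 values for 6 variables — and 6 appears only in p's list, so p = 6.
Among the 5 still-open variables, 18 fits only t (and all 5 values in {10, 12, 14, 16, 18} must be used), so t = 18.

t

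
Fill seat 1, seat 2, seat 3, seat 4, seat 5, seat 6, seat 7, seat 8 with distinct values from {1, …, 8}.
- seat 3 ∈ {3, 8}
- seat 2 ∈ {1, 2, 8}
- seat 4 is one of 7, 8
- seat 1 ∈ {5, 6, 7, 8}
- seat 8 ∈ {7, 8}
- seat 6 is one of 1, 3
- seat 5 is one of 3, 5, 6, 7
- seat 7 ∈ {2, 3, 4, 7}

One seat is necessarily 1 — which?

The 8 variables draw from only 8 values {1, 2, 3, 4, 5, 6, 7, 8}, so each is used; only seat 7 can be 4, hence seat 7 = 4.
Among the 7 still-open variables, 2 fits only seat 2 (and all 7 values in {1, 2, 3, 5, 6, 7, 8} must be used), so seat 2 = 2.
The 6 still-open variables together cover exactly {1, 3, 5, 6, 7, 8} — 6 values for 6 variables — and 1 appears only in seat 6's list, so seat 6 = 1.

seat 6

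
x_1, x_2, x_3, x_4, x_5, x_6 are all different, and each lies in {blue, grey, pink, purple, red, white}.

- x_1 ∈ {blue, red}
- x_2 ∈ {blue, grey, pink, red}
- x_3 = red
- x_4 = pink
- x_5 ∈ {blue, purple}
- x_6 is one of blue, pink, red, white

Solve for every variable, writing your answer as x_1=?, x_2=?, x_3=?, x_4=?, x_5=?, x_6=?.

x_3 has just one choice, so x_3 = red. Eliminate red elsewhere: x_1, x_2, x_6.
x_4 has just one choice, so x_4 = pink. Remove pink from x_2, x_6.
x_1's domain is down to {blue}, so x_1 = blue. So x_2, x_5, x_6 can't be blue.
That leaves x_2 = grey.
x_5 has just one choice, so x_5 = purple.
x_6's domain is down to {white}, so x_6 = white.

x_1=blue, x_2=grey, x_3=red, x_4=pink, x_5=purple, x_6=white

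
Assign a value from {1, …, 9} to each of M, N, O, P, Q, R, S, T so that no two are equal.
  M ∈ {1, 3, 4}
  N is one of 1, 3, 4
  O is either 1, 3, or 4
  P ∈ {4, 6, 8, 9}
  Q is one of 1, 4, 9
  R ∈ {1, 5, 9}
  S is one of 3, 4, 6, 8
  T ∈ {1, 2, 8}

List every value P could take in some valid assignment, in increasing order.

6, 8

The 8 variables draw from only 8 values {1, 2, 3, 4, 5, 6, 8, 9}, so each is used; only T can be 2, hence T = 2.
Among the 7 still-open variables, 5 fits only R (and all 7 values in {1, 3, 4, 5, 6, 8, 9} must be used), so R = 5.
M, N, O between them cover only {1, 3, 4} — a naked triple. Remove those values from P, Q, S.
Q has just one choice, so Q = 9. So P can't be 9.
No further eliminations apply; P can still be any of 6, 8.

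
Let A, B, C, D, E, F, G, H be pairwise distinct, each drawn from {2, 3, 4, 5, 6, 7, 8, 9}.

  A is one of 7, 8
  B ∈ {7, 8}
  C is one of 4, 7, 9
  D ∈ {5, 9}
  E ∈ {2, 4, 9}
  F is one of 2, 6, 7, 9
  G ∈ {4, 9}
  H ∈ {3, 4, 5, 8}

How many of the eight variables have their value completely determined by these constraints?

4

The 8 variables together cover exactly {2, 3, 4, 5, 6, 7, 8, 9} — 8 values for 8 variables — and 3 appears only in H's list, so H = 3.
The 7 still-open variables draw from only 7 values {2, 4, 5, 6, 7, 8, 9}, so each is used; only D can be 5, hence D = 5.
Among the 6 still-open variables, 6 fits only F (and all 6 values in {2, 4, 6, 7, 8, 9} must be used), so F = 6.
Among the 5 still-open variables, 2 fits only E (and all 5 values in {2, 4, 7, 8, 9} must be used), so E = 2.
A and B share exactly the 2 values {7, 8}; by pigeonhole those values go to them, so strike 7, 8 from C.
Determined: D=5, E=2, F=6, H=3. The other variables each still have more than one consistent value. That makes 4.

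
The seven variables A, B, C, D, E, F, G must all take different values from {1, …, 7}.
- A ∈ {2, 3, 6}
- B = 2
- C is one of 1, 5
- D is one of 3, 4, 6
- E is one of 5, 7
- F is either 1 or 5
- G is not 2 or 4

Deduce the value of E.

B has just one choice, so B = 2. Remove 2 from A.
The 6 still-open variables together cover exactly {1, 3, 4, 5, 6, 7} — 6 values for 6 variables — and 4 appears only in D's list, so D = 4.
The 2 variables C and F are confined to {1, 5}, which locks those values in; drop them from E, G.
So E = 7.

7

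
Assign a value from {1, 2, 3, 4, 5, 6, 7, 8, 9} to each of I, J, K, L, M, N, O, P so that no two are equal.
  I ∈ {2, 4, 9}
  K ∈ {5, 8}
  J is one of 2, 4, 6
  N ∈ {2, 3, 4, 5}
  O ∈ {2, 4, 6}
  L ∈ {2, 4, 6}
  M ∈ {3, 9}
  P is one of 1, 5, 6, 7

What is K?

J, L, O between them cover only {2, 4, 6} — a naked triple. Remove those values from I, N, P.
That leaves I = 9. So M can't be 9.
M must be 3 (only option left). So N can't be 3.
N's domain is down to {5}, so N = 5. Eliminate 5 elsewhere: K, P.
So K = 8.

8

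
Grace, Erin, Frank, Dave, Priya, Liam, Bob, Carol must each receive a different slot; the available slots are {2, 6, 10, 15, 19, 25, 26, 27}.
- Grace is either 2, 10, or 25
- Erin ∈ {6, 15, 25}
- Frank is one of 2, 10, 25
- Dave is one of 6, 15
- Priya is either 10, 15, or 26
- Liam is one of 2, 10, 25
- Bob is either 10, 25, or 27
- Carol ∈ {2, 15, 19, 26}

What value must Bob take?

27

The 8 variables together cover exactly {2, 6, 10, 15, 19, 25, 26, 27} — 8 values for 8 variables — and 19 appears only in Carol's list, so Carol = 19.
The 7 still-open variables draw from only 7 values {2, 6, 10, 15, 25, 26, 27}, so each is used; only Priya can be 26, hence Priya = 26.
The 6 still-open variables draw from only 6 values {2, 6, 10, 15, 25, 27}, so each is used; only Bob can be 27, hence Bob = 27.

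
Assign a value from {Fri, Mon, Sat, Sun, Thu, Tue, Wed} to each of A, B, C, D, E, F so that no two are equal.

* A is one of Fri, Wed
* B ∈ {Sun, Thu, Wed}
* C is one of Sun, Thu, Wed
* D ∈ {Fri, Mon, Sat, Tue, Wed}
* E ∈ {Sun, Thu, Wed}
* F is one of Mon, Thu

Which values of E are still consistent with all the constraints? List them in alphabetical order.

B, C, E share exactly the 3 values {Sun, Thu, Wed}; by pigeonhole those values go to them, so strike Sun, Thu, Wed from A, D, F.
A has just one choice, so A = Fri. Eliminate Fri elsewhere: D.
F has just one choice, so F = Mon. Eliminate Mon elsewhere: D.
No further eliminations apply; E can still be any of Sun, Thu, Wed.

Sun, Thu, Wed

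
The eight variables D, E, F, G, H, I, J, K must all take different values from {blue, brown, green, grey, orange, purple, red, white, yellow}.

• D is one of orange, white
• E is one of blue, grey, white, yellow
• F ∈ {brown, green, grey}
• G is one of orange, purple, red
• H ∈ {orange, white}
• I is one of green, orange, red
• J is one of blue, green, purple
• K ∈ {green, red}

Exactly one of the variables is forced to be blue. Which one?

J

The 2 variables D and H are confined to {orange, white}, which locks those values in; drop them from E, G, I.
I and K share exactly the 2 values {green, red}; by pigeonhole those values go to them, so strike green, red from F, G, J.
G must be purple (only option left). Remove purple from J.
So blue goes to J.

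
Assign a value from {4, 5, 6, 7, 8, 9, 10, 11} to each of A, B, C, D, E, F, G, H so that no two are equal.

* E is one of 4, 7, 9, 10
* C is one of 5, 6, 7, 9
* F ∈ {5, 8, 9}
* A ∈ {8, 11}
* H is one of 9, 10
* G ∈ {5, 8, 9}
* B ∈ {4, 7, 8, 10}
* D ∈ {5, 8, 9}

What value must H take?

The 8 variables together cover exactly {4, 5, 6, 7, 8, 9, 10, 11} — 8 values for 8 variables — and 6 appears only in C's list, so C = 6.
The 7 still-open variables draw from only 7 values {4, 5, 7, 8, 9, 10, 11}, so each is used; only A can be 11, hence A = 11.
The 3 variables D, F, G are confined to {5, 8, 9}, which locks those values in; drop them from B, E, H.
So H = 10.

10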